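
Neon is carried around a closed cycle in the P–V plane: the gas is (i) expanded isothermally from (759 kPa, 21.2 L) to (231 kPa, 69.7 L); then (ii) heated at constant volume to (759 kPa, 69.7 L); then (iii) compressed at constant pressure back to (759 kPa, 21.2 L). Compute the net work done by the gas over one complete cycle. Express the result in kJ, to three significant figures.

Leg (i): W = PᵢVᵢ ln(V_f/Vᵢ) = (16091) ln(69.7/21.2) = 19151 J.
Leg (ii): W = 0.
Leg (iii): W = PΔV = (759)(21.2 − 69.7) = -36812 J.
W_net = 19151 − 36812 = -17660 J.

W_net ≈ -17.7 kJ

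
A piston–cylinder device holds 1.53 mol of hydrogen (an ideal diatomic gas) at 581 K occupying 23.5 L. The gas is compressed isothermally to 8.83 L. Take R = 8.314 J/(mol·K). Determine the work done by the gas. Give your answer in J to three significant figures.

Isothermal: W = nRT ln(V₂/V₁).
W = (1.53)(8.314)(581) × ln(8.83/23.5)
  = 7391 × -0.9788
W_by_gas = -7234 J.

W ≈ -7230 J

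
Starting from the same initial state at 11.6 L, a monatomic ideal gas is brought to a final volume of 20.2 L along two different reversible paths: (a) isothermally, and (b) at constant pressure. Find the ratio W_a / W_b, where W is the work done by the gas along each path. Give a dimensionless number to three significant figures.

Path (a) isothermal: W = P₁V₁ ln(V₂/V₁) → W_a/(P₁V₁) = 0.5547.
Path (b) isobaric: W = P₁(V₂ − V₁) → W_b/(P₁V₁) = 0.7414.
W_a / W_b = 0.5547 / 0.7414 = 0.7482.

W_a / W_b ≈ 0.748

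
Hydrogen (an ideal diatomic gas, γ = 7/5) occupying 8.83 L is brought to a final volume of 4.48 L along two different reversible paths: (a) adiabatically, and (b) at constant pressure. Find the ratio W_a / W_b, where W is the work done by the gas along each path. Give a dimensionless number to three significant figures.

Path (a) adiabatic: W = P₁V₁(1 − (V₁/V₂)^(γ−1))/(γ−1) → W_a/(P₁V₁) = -0.7795.
Path (b) isobaric: W = P₁(V₂ − V₁) → W_b/(P₁V₁) = -0.4926.
W_a / W_b = -0.7795 / -0.4926 = 1.582.

W_a / W_b ≈ 1.58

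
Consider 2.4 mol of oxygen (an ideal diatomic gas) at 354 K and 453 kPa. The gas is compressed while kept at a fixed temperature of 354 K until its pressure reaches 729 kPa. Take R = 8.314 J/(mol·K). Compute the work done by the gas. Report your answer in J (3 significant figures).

W ≈ -3360 J

Isothermal process: W = nRT ln(V₂/V₁) = nRT ln(P₁/P₂).
W = (2.4)(8.314)(354) × ln(453/729)
  = 7064 × ln(0.6214) = 7064 × -0.4758
W_by_gas = -3361 J.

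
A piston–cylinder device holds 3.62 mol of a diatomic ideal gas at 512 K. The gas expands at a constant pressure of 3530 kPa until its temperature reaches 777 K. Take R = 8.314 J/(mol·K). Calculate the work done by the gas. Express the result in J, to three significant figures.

W ≈ 7980 J

Isobaric: W = P ΔV = nR ΔT.
W = (3.62)(8.314)(777 − 512) = 7976 J.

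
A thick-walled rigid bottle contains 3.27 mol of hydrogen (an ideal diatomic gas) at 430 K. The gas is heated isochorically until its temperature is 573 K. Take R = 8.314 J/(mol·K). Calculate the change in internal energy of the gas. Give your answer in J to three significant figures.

ΔU ≈ 9720 J

Constant volume ⇒ W = 0, so Q = ΔU = nCᵥΔT with Cᵥ = 5R/2 = 20.79 J/(mol·K).
ΔU = (3.27)(20.79)(573 − 430) = 9719 J.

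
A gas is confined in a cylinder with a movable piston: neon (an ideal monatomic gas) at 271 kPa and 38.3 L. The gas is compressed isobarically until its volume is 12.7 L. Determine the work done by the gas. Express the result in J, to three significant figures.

Isobaric: W = P ΔV.
W = (271 kPa)(12.7 − 38.3 L) = (271)(-25.6) = -6938 J.

W ≈ -6940 J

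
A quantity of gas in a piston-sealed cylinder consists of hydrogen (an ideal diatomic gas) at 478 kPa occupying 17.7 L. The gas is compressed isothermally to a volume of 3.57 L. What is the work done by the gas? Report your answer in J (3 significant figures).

W ≈ -13500 J

Isothermal: W = nRT ln(V₂/V₁) = P₁V₁ ln(V₂/V₁).
P₁V₁ = (478 kPa)(17.7 L) = 8461 J.
W = 8461 × ln(3.57/17.7) = 8461 × -1.601
W_by_gas = -13545 J.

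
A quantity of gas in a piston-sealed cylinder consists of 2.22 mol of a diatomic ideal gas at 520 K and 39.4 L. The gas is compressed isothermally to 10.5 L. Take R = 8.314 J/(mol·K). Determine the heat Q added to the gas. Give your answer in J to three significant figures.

Q ≈ -12700 J

Isothermal ⇒ ΔU = 0, so Q = W = nRT ln(V₂/V₁).
Q = (2.22)(8.314)(520) ln(10.5/39.4) = 9598 × -1.322 = -12692 J.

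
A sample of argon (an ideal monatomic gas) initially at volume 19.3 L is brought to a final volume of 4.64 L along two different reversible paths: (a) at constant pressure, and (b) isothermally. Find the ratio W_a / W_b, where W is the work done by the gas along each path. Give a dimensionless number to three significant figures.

W_a / W_b ≈ 0.533

Path (a) isobaric: W = P₁(V₂ − V₁) → W_a/(P₁V₁) = -0.7596.
Path (b) isothermal: W = P₁V₁ ln(V₂/V₁) → W_b/(P₁V₁) = -1.425.
W_a / W_b = -0.7596 / -1.425 = 0.5329.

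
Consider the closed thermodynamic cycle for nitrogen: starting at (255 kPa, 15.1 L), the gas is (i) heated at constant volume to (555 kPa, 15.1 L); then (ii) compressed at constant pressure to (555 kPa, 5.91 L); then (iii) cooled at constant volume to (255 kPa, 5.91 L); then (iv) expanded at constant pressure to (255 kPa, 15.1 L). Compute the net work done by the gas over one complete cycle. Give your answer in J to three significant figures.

W_net ≈ -2760 J

Constant-volume legs do no work.
W(ii) = (555)(5.91 − 15.1) = -5100 J; W(iv) = (255)(15.1 − 5.91) = 2343 J.
W_net = -5100 + 2343 = -2757 J (the counter-clockwise enclosed area).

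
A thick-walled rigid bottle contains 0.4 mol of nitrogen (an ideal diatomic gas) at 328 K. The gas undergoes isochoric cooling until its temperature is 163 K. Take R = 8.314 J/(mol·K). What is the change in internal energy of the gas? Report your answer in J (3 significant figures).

Constant volume ⇒ W = 0, so Q = ΔU = nCᵥΔT with Cᵥ = 5R/2 = 20.79 J/(mol·K).
ΔU = (0.4)(20.79)(163 − 328) = -1372 J.

ΔU ≈ -1370 J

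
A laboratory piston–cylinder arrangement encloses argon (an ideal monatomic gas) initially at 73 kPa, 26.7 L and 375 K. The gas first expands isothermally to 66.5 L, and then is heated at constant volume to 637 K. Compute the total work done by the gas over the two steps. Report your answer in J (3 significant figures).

Step 1 (isothermal): W = P₁V₁ ln(V₂/V₁) = (1949) ln(66.5/26.7) = 1779 J.
Step 2 (isochoric): W = 0 (constant volume).
W_total = 1779 + 0 = 1779 J.

W_total ≈ 1780 J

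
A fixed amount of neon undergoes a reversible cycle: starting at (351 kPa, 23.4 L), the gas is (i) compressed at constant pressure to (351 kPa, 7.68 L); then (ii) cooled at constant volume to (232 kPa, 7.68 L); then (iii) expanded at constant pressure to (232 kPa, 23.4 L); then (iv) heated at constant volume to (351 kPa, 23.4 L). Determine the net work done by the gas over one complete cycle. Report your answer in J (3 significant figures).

W_net ≈ -1870 J

Constant-volume legs do no work.
W(i) = (351)(7.68 − 23.4) = -5518 J; W(iii) = (232)(23.4 − 7.68) = 3647 J.
W_net = -5518 + 3647 = -1871 J (the counter-clockwise enclosed area).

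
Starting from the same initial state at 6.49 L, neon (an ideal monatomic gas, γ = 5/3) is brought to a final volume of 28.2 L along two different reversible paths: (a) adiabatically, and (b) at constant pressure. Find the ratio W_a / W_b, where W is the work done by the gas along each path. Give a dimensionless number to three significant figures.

W_a / W_b ≈ 0.280

Path (a) adiabatic: W = P₁V₁(1 − (V₁/V₂)^(γ−1))/(γ−1) → W_a/(P₁V₁) = 0.9367.
Path (b) isobaric: W = P₁(V₂ − V₁) → W_b/(P₁V₁) = 3.345.
W_a / W_b = 0.9367 / 3.345 = 0.28.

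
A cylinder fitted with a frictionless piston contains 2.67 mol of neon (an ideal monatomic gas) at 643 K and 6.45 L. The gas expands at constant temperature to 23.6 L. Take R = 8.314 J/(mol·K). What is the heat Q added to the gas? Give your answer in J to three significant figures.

Q ≈ 18500 J

Isothermal ⇒ ΔU = 0, so Q = W = nRT ln(V₂/V₁).
Q = (2.67)(8.314)(643) ln(23.6/6.45) = 14274 × 1.297 = 18515 J.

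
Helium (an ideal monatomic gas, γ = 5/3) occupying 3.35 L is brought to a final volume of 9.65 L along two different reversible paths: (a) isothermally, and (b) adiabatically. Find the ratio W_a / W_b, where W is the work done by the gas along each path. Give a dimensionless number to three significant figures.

Path (a) isothermal: W = P₁V₁ ln(V₂/V₁) → W_a/(P₁V₁) = 1.058.
Path (b) adiabatic: W = P₁V₁(1 − (V₁/V₂)^(γ−1))/(γ−1) → W_b/(P₁V₁) = 0.7591.
W_a / W_b = 1.058 / 0.7591 = 1.394.

W_a / W_b ≈ 1.39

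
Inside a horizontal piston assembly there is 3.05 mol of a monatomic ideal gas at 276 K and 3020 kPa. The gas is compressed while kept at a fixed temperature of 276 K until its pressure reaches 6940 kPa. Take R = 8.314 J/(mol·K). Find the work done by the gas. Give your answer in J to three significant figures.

Isothermal process: W = nRT ln(V₂/V₁) = nRT ln(P₁/P₂).
W = (3.05)(8.314)(276) × ln(3020/6940)
  = 6999 × ln(0.4352) = 6999 × -0.832
W_by_gas = -5823 J.

W ≈ -5820 J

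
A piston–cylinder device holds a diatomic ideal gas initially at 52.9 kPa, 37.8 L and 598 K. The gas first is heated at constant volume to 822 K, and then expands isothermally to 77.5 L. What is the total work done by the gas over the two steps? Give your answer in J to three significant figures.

Step 1 (isochoric): W = 0 (constant volume).
After step 1: P = 72.72 kPa (V unchanged).
Step 2 (isothermal): W = P₁V₁ ln(V₂/V₁) = (2749) ln(77.5/37.8) = 1973 J.
W_total = 0 + 1973 = 1973 J.

W_total ≈ 1970 J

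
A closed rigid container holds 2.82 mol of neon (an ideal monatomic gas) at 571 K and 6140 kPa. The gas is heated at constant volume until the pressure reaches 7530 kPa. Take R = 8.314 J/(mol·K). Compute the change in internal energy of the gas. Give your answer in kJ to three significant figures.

ΔU ≈ 4.55 kJ

Constant volume ⇒ W = 0, so Q = ΔU = nCᵥΔT with Cᵥ = 3R/2 = 12.47 J/(mol·K).
At constant V, T₂/T₁ = P₂/P₁ ⇒ ΔT = T₁(P₂/P₁ − 1) = 571·(7530/6140 − 1) = 129.3 K.
ΔU = (2.82)(12.47)(129.3) = 4546 J.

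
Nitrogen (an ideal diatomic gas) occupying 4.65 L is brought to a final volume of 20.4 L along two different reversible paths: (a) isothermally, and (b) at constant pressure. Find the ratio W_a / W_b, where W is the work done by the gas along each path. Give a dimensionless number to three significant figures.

Path (a) isothermal: W = P₁V₁ ln(V₂/V₁) → W_a/(P₁V₁) = 1.479.
Path (b) isobaric: W = P₁(V₂ − V₁) → W_b/(P₁V₁) = 3.387.
W_a / W_b = 1.479 / 3.387 = 0.4366.

W_a / W_b ≈ 0.437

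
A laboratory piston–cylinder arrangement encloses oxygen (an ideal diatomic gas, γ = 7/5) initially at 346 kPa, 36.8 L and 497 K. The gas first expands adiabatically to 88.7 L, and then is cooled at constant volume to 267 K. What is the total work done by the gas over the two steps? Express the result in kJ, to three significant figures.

W_total ≈ 9.44 kJ

Step 1 (adiabatic): W = (P₁V₁ − P₂V₂)/(γ−1) = (12733 − 8956)/0.4 = 9443 J.
Step 2 (isochoric): W = 0 (constant volume).
W_total = 9443 + 0 = 9443 J.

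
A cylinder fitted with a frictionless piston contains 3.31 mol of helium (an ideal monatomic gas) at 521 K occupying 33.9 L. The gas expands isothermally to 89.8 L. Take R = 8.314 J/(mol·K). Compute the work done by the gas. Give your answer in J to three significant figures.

Isothermal: W = nRT ln(V₂/V₁).
W = (3.31)(8.314)(521) × ln(89.8/33.9)
  = 14338 × 0.9742
W_by_gas = 13967 J.

W ≈ 14000 J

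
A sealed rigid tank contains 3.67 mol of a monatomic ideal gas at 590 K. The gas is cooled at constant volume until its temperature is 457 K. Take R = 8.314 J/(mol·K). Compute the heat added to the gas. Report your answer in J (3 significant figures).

Q ≈ -6090 J

Constant volume ⇒ W = 0, so Q = ΔU = nCᵥΔT with Cᵥ = 3R/2 = 12.47 J/(mol·K).
ΔU = (3.67)(12.47)(457 − 590) = -6087 J.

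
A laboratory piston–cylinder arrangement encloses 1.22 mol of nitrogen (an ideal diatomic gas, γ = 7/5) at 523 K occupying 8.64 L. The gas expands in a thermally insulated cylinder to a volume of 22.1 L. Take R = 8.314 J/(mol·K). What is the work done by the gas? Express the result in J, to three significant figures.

Adiabatic: TV^(γ−1) = const with γ = 7/5.
T₂ = T₁ (V₁/V₂)^(γ−1) = 523 × (8.64/22.1)^0.4 = 523 × 0.6868 = 359.2 K.
W_by = nCᵥ(T₁ − T₂) = (1.22)(20.79)(523 − 359.2) = 4153 J.

W ≈ 4150 J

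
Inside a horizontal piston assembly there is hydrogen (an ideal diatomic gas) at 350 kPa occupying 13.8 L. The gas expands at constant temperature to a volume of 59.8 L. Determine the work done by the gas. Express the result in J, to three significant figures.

W ≈ 7080 J

Isothermal: W = nRT ln(V₂/V₁) = P₁V₁ ln(V₂/V₁).
P₁V₁ = (350 kPa)(13.8 L) = 4830 J.
W = 4830 × ln(59.8/13.8) = 4830 × 1.466
W_by_gas = 7082 J.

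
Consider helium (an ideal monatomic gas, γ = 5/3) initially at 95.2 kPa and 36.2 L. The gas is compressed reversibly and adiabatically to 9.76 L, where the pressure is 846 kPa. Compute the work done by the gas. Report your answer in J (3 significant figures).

W ≈ -7220 J

Adiabatic: W = (P₁V₁ − P₂V₂)/(γ − 1) with γ = 5/3.
P₁V₁ = 3446 J, P₂V₂ = 8257 J.
W = (3446 − 8257) / 0.6667 = -7216 J.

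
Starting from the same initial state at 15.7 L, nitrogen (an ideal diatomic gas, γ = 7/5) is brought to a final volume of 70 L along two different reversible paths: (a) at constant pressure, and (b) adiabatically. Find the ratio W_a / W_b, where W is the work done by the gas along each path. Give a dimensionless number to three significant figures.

Path (a) isobaric: W = P₁(V₂ − V₁) → W_a/(P₁V₁) = 3.459.
Path (b) adiabatic: W = P₁V₁(1 − (V₁/V₂)^(γ−1))/(γ−1) → W_b/(P₁V₁) = 1.125.
W_a / W_b = 3.459 / 1.125 = 3.074.

W_a / W_b ≈ 3.07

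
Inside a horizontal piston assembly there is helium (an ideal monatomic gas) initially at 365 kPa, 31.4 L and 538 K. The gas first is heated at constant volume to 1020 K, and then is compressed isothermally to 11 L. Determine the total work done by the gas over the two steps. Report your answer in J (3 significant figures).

W_total ≈ -22800 J

Step 1 (isochoric): W = 0 (constant volume).
After step 1: P = 692 kPa (V unchanged).
Step 2 (isothermal): W = P₁V₁ ln(V₂/V₁) = (21729) ln(11/31.4) = -22792 J.
W_total = 0 − 22792 = -22792 J.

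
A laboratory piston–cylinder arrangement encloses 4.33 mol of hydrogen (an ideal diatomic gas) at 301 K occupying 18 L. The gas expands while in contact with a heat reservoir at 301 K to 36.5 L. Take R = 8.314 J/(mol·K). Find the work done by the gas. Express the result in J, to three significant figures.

Isothermal: W = nRT ln(V₂/V₁).
W = (4.33)(8.314)(301) × ln(36.5/18)
  = 10836 × 0.7069
W_by_gas = 7660 J.

W ≈ 7660 J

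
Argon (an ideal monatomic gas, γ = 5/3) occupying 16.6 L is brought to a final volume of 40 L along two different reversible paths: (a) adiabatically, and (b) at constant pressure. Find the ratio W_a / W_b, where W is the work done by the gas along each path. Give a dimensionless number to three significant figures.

W_a / W_b ≈ 0.472

Path (a) adiabatic: W = P₁V₁(1 − (V₁/V₂)^(γ−1))/(γ−1) → W_a/(P₁V₁) = 0.6654.
Path (b) isobaric: W = P₁(V₂ − V₁) → W_b/(P₁V₁) = 1.41.
W_a / W_b = 0.6654 / 1.41 = 0.4721.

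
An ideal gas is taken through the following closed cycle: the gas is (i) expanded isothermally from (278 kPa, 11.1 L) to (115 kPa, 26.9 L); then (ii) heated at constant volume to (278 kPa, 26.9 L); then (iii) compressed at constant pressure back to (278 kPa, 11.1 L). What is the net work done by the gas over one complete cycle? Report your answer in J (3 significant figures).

W_net ≈ -1660 J

Leg (i): W = PᵢVᵢ ln(V_f/Vᵢ) = (3086) ln(26.9/11.1) = 2731 J.
Leg (ii): W = 0.
Leg (iii): W = PΔV = (278)(11.1 − 26.9) = -4392 J.
W_net = 2731 − 4392 = -1661 J.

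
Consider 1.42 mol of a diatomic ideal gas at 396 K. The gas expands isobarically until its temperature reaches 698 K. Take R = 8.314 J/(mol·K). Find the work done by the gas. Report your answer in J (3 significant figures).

Isobaric: W = P ΔV = nR ΔT.
W = (1.42)(8.314)(698 − 396) = 3565 J.

W ≈ 3570 J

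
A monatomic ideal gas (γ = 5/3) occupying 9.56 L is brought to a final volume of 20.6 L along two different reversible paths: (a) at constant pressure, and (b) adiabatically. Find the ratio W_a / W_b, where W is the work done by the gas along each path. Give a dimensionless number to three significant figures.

Path (a) isobaric: W = P₁(V₂ − V₁) → W_a/(P₁V₁) = 1.155.
Path (b) adiabatic: W = P₁V₁(1 − (V₁/V₂)^(γ−1))/(γ−1) → W_b/(P₁V₁) = 0.6009.
W_a / W_b = 1.155 / 0.6009 = 1.922.

W_a / W_b ≈ 1.92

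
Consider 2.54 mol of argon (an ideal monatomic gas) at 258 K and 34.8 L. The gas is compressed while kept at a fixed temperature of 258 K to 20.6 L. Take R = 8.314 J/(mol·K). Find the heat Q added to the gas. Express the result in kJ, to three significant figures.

Isothermal ⇒ ΔU = 0, so Q = W = nRT ln(V₂/V₁).
Q = (2.54)(8.314)(258) ln(20.6/34.8) = 5448 × -0.5243 = -2857 J.

Q ≈ -2.86 kJ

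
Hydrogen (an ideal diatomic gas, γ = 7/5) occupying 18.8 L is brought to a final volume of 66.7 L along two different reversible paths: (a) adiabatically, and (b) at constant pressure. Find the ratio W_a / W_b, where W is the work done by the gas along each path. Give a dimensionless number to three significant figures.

Path (a) adiabatic: W = P₁V₁(1 − (V₁/V₂)^(γ−1))/(γ−1) → W_a/(P₁V₁) = 0.9936.
Path (b) isobaric: W = P₁(V₂ − V₁) → W_b/(P₁V₁) = 2.548.
W_a / W_b = 0.9936 / 2.548 = 0.39.

W_a / W_b ≈ 0.390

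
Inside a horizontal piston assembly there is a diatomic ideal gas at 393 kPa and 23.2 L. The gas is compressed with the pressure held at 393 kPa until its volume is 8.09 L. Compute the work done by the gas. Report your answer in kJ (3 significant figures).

Isobaric: W = P ΔV.
W = (393 kPa)(8.09 − 23.2 L) = (393)(-15.11) = -5938 J.

W ≈ -5.94 kJ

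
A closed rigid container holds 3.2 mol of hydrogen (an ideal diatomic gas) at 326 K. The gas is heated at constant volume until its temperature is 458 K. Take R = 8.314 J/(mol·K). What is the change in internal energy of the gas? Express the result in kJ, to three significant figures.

ΔU ≈ 8.78 kJ

Constant volume ⇒ W = 0, so Q = ΔU = nCᵥΔT with Cᵥ = 5R/2 = 20.79 J/(mol·K).
ΔU = (3.2)(20.79)(458 − 326) = 8780 J.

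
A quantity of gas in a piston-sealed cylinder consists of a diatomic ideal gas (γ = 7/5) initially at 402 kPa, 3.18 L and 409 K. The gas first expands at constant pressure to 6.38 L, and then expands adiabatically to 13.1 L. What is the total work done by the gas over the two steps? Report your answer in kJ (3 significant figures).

Step 1 (isobaric): W = PΔV = (402 kPa)(6.38 − 3.18 L) = 1286 J.
After step 1: P = 402 kPa, V = 6.38 L, T = 820.6 K.
Step 2 (adiabatic): W = (P₁V₁ − P₂V₂)/(γ−1) = (2565 − 1923)/0.4 = 1603 J.
W_total = 1286 + 1603 = 2890 J.

W_total ≈ 2.89 kJ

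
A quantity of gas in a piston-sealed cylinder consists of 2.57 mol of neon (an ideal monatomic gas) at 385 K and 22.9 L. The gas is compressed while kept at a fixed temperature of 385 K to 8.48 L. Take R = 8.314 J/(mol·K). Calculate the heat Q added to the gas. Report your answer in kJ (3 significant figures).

Isothermal ⇒ ΔU = 0, so Q = W = nRT ln(V₂/V₁).
Q = (2.57)(8.314)(385) ln(8.48/22.9) = 8226 × -0.9934 = -8172 J.

Q ≈ -8.17 kJ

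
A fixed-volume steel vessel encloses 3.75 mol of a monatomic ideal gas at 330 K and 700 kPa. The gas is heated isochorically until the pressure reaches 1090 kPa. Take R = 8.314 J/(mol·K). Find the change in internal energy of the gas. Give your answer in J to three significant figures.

Constant volume ⇒ W = 0, so Q = ΔU = nCᵥΔT with Cᵥ = 3R/2 = 12.47 J/(mol·K).
At constant V, T₂/T₁ = P₂/P₁ ⇒ ΔT = T₁(P₂/P₁ − 1) = 330·(1090/700 − 1) = 183.9 K.
ΔU = (3.75)(12.47)(183.9) = 8598 J.

ΔU ≈ 8600 J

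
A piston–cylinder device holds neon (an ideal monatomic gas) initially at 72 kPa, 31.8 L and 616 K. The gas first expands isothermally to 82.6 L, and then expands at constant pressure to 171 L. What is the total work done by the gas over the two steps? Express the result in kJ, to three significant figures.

W_total ≈ 4.64 kJ

Step 1 (isothermal): W = P₁V₁ ln(V₂/V₁) = (2290) ln(82.6/31.8) = 2186 J.
After step 1: P = 27.72 kPa, V = 82.6 L, T = 616 K.
Step 2 (isobaric): W = PΔV = (27.72 kPa)(171 − 82.6 L) = 2450 J.
W_total = 2186 + 2450 = 4636 J.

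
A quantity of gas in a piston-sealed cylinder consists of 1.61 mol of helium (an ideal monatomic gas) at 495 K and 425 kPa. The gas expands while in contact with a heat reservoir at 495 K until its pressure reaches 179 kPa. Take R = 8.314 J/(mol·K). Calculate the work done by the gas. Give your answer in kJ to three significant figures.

W ≈ 5.73 kJ

Isothermal process: W = nRT ln(V₂/V₁) = nRT ln(P₁/P₂).
W = (1.61)(8.314)(495) × ln(425/179)
  = 6626 × ln(2.374) = 6626 × 0.8647
W_by_gas = 5729 J.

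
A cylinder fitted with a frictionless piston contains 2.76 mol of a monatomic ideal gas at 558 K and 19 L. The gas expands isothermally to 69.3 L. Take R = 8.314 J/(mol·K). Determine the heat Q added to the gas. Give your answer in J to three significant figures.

Isothermal ⇒ ΔU = 0, so Q = W = nRT ln(V₂/V₁).
Q = (2.76)(8.314)(558) ln(69.3/19) = 12804 × 1.294 = 16569 J.

Q ≈ 16600 J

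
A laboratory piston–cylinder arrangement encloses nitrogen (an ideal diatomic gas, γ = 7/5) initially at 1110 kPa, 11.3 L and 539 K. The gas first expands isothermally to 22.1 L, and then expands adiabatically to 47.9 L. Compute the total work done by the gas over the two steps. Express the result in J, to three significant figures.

Step 1 (isothermal): W = P₁V₁ ln(V₂/V₁) = (12543) ln(22.1/11.3) = 8414 J.
After step 1: P = 567.6 kPa, V = 22.1 L, T = 539 K.
Step 2 (adiabatic): W = (P₁V₁ − P₂V₂)/(γ−1) = (12543 − 9205)/0.4 = 8345 J.
W_total = 8414 + 8345 = 16759 J.

W_total ≈ 16800 J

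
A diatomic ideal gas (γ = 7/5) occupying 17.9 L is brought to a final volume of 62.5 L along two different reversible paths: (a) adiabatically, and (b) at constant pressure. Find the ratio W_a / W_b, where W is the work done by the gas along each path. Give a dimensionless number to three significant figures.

Path (a) adiabatic: W = P₁V₁(1 − (V₁/V₂)^(γ−1))/(γ−1) → W_a/(P₁V₁) = 0.9839.
Path (b) isobaric: W = P₁(V₂ − V₁) → W_b/(P₁V₁) = 2.492.
W_a / W_b = 0.9839 / 2.492 = 0.3949.

W_a / W_b ≈ 0.395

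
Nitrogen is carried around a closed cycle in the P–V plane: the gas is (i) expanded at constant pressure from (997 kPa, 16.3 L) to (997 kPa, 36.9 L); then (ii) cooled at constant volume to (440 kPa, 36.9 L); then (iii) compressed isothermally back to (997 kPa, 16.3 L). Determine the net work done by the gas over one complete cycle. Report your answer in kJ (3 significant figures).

Leg (i): W = PΔV = (997)(36.9 − 16.3) = 20538 J.
Leg (ii): W = 0.
Leg (iii): W = PᵢVᵢ ln(V_f/Vᵢ) = (16236) ln(16.3/36.9) = -13266 J.
W_net = 20538 − 13266 = 7273 J.

W_net ≈ 7.27 kJ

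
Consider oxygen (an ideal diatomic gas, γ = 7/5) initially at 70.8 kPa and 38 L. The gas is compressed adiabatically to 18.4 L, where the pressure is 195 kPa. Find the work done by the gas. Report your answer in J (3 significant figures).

Adiabatic: W = (P₁V₁ − P₂V₂)/(γ − 1) with γ = 7/5.
P₁V₁ = 2690 J, P₂V₂ = 3588 J.
W = (2690 − 3588) / 0.4 = -2244 J.

W ≈ -2240 J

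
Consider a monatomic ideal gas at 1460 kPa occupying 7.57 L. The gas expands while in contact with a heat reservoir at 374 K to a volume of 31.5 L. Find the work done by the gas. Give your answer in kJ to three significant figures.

Isothermal: W = nRT ln(V₂/V₁) = P₁V₁ ln(V₂/V₁).
P₁V₁ = (1460 kPa)(7.57 L) = 11052 J.
W = 11052 × ln(31.5/7.57) = 11052 × 1.426
W_by_gas = 15758 J.

W ≈ 15.8 kJ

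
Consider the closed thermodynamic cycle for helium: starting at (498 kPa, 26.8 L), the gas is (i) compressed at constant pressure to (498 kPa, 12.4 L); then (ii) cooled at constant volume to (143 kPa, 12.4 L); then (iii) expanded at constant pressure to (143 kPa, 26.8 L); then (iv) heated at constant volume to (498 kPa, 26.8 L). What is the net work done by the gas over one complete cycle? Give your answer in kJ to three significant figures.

Constant-volume legs do no work.
W(i) = (498)(12.4 − 26.8) = -7171 J; W(iii) = (143)(26.8 − 12.4) = 2059 J.
W_net = -7171 + 2059 = -5112 J (the counter-clockwise enclosed area).

W_net ≈ -5.11 kJ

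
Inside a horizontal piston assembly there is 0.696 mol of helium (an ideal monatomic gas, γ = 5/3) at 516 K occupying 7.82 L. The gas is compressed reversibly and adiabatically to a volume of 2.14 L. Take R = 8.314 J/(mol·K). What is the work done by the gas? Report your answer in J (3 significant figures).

W ≈ -6150 J

Adiabatic: TV^(γ−1) = const with γ = 5/3.
T₂ = T₁ (V₁/V₂)^(γ−1) = 516 × (7.82/2.14)^0.667 = 516 × 2.372 = 1224 K.
W_by = nCᵥ(T₁ − T₂) = (0.696)(12.47)(516 − 1224) = -6147 J.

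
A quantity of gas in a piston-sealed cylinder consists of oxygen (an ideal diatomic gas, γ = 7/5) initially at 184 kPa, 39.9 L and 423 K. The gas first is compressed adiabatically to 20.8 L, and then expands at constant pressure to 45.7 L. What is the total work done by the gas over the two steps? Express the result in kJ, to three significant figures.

Step 1 (adiabatic): W = (P₁V₁ − P₂V₂)/(γ−1) = (7342 − 9527)/0.4 = -5463 J.
After step 1: P = 458 kPa, V = 20.8 L, T = 548.9 K.
Step 2 (isobaric): W = PΔV = (458 kPa)(45.7 − 20.8 L) = 11405 J.
W_total = -5463 + 11405 = 5941 J.

W_total ≈ 5.94 kJ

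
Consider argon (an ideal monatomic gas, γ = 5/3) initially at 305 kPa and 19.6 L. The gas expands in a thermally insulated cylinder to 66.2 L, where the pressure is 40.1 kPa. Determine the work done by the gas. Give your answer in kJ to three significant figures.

Adiabatic: W = (P₁V₁ − P₂V₂)/(γ − 1) with γ = 5/3.
P₁V₁ = 5978 J, P₂V₂ = 2655 J.
W = (5978 − 2655) / 0.6667 = 4985 J.

W ≈ 4.99 kJ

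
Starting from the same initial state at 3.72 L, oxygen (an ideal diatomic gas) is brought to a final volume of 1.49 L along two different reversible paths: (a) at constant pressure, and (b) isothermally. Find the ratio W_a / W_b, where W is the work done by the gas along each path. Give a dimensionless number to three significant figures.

W_a / W_b ≈ 0.655

Path (a) isobaric: W = P₁(V₂ − V₁) → W_a/(P₁V₁) = -0.5995.
Path (b) isothermal: W = P₁V₁ ln(V₂/V₁) → W_b/(P₁V₁) = -0.9149.
W_a / W_b = -0.5995 / -0.9149 = 0.6552.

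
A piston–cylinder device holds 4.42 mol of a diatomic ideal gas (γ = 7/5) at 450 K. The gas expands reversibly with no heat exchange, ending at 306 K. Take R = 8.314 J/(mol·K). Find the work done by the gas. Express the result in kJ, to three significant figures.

W ≈ 13.2 kJ

Adiabatic ⇒ Q = 0, so W_by = −ΔU = nCᵥ(T₁ − T₂).
Cᵥ = 5R/2 = 20.79 J/(mol·K).
W = (4.42)(20.79)(450 − 306) = 13229 J.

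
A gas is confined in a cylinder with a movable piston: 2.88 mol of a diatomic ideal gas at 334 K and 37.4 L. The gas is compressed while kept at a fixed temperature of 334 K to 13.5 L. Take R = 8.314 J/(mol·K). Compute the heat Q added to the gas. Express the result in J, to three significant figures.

Q ≈ -8150 J

Isothermal ⇒ ΔU = 0, so Q = W = nRT ln(V₂/V₁).
Q = (2.88)(8.314)(334) ln(13.5/37.4) = 7997 × -1.019 = -8149 J.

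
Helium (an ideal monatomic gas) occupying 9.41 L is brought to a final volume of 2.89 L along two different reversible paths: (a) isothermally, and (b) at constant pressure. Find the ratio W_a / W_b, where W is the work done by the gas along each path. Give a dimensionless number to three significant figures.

W_a / W_b ≈ 1.70

Path (a) isothermal: W = P₁V₁ ln(V₂/V₁) → W_a/(P₁V₁) = -1.181.
Path (b) isobaric: W = P₁(V₂ − V₁) → W_b/(P₁V₁) = -0.6929.
W_a / W_b = -1.181 / -0.6929 = 1.704.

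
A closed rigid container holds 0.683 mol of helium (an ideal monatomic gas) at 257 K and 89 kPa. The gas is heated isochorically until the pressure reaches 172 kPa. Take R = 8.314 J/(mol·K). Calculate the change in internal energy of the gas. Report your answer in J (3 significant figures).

ΔU ≈ 2040 J

Constant volume ⇒ W = 0, so Q = ΔU = nCᵥΔT with Cᵥ = 3R/2 = 12.47 J/(mol·K).
At constant V, T₂/T₁ = P₂/P₁ ⇒ ΔT = T₁(P₂/P₁ − 1) = 257·(172/89 − 1) = 239.7 K.
ΔU = (0.683)(12.47)(239.7) = 2041 J.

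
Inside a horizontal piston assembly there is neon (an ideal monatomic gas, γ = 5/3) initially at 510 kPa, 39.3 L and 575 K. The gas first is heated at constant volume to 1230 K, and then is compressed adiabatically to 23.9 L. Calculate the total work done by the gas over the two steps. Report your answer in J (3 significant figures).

W_total ≈ -25300 J

Step 1 (isochoric): W = 0 (constant volume).
After step 1: P = 1091 kPa (V unchanged).
Step 2 (adiabatic): W = (P₁V₁ − P₂V₂)/(γ−1) = (42875 − 59731)/0.667 = -25284 J.
W_total = 0 − 25284 = -25284 J.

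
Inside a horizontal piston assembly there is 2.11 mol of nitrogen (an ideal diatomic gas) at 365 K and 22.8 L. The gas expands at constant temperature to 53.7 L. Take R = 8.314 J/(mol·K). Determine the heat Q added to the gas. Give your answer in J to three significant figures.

Isothermal ⇒ ΔU = 0, so Q = W = nRT ln(V₂/V₁).
Q = (2.11)(8.314)(365) ln(53.7/22.8) = 6403 × 0.8567 = 5485 J.

Q ≈ 5490 J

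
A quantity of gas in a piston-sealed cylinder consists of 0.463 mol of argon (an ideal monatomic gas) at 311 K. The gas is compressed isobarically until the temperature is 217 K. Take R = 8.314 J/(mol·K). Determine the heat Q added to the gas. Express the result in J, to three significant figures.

Isobaric: W = nRΔT = (0.463)(8.314)(-94) = -361.8 J.
ΔU = nCᵥΔT with Cᵥ = 3R/2: ΔU = (0.463)(12.47)(-94) = -542.8 J.
Q = ΔU + W = -542.8 − 361.8 = -904.6 J.

Q ≈ -905 J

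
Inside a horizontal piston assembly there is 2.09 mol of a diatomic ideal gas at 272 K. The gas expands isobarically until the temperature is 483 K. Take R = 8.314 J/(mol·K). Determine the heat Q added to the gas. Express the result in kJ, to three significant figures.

Isobaric: W = nRΔT = (2.09)(8.314)(211) = 3666 J.
ΔU = nCᵥΔT with Cᵥ = 5R/2: ΔU = (2.09)(20.79)(211) = 9166 J.
Q = ΔU + W = 9166 + 3666 = 12832 J.

Q ≈ 12.8 kJ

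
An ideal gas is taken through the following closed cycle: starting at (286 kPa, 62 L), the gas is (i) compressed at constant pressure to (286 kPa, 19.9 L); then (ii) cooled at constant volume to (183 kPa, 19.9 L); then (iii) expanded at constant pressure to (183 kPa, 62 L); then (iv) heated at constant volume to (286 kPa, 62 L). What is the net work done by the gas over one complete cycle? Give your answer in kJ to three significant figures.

W_net ≈ -4.34 kJ

Constant-volume legs do no work.
W(i) = (286)(19.9 − 62) = -12041 J; W(iii) = (183)(62 − 19.9) = 7704 J.
W_net = -12041 + 7704 = -4336 J (the counter-clockwise enclosed area).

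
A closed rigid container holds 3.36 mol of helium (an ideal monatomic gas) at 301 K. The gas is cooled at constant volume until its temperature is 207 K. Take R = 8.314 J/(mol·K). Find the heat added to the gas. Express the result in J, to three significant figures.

Constant volume ⇒ W = 0, so Q = ΔU = nCᵥΔT with Cᵥ = 3R/2 = 12.47 J/(mol·K).
ΔU = (3.36)(12.47)(207 − 301) = -3939 J.

Q ≈ -3940 J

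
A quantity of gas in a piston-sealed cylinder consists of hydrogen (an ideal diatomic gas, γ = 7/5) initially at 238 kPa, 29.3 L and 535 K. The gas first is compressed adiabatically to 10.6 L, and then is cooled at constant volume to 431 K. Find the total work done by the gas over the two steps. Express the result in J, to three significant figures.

Step 1 (adiabatic): W = (P₁V₁ − P₂V₂)/(γ−1) = (6973 − 10473)/0.4 = -8749 J.
Step 2 (isochoric): W = 0 (constant volume).
W_total = -8749 + 0 = -8749 J.

W_total ≈ -8750 J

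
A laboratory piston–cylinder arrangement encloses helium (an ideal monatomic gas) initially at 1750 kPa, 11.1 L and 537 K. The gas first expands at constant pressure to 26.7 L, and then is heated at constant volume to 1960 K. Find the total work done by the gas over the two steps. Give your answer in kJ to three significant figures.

W_total ≈ 27.3 kJ

Step 1 (isobaric): W = PΔV = (1750 kPa)(26.7 − 11.1 L) = 27300 J.
Step 2 (isochoric): W = 0 (constant volume).
W_total = 27300 + 0 = 27300 J.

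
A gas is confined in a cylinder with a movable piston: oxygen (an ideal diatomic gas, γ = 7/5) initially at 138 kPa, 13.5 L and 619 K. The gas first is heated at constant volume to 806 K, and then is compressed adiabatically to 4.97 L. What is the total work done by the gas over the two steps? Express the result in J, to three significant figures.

Step 1 (isochoric): W = 0 (constant volume).
After step 1: P = 179.7 kPa (V unchanged).
Step 2 (adiabatic): W = (P₁V₁ − P₂V₂)/(γ−1) = (2426 − 3618)/0.4 = -2980 J.
W_total = 0 − 2980 = -2980 J.

W_total ≈ -2980 J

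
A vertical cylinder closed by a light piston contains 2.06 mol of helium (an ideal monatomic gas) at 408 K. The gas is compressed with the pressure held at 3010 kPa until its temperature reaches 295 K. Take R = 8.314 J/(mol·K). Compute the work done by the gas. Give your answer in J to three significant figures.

Isobaric: W = P ΔV = nR ΔT.
W = (2.06)(8.314)(295 − 408) = -1935 J.

W ≈ -1940 J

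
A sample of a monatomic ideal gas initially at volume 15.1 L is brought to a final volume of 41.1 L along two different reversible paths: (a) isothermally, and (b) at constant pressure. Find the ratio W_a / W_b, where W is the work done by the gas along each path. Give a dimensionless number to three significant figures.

W_a / W_b ≈ 0.582

Path (a) isothermal: W = P₁V₁ ln(V₂/V₁) → W_a/(P₁V₁) = 1.001.
Path (b) isobaric: W = P₁(V₂ − V₁) → W_b/(P₁V₁) = 1.722.
W_a / W_b = 1.001 / 1.722 = 0.5815.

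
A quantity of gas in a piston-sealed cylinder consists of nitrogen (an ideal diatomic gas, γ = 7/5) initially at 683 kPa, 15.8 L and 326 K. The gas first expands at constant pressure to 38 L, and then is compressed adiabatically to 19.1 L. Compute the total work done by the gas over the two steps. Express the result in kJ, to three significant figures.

W_total ≈ -5.39 kJ

Step 1 (isobaric): W = PΔV = (683 kPa)(38 − 15.8 L) = 15163 J.
After step 1: P = 683 kPa, V = 38 L, T = 784.1 K.
Step 2 (adiabatic): W = (P₁V₁ − P₂V₂)/(γ−1) = (25954 − 34175)/0.4 = -20552 J.
W_total = 15163 − 20552 = -5389 J.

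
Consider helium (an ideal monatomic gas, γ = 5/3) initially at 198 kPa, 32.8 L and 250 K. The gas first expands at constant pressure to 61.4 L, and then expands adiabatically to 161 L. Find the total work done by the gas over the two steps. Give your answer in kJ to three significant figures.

W_total ≈ 14.3 kJ

Step 1 (isobaric): W = PΔV = (198 kPa)(61.4 − 32.8 L) = 5663 J.
After step 1: P = 198 kPa, V = 61.4 L, T = 468 K.
Step 2 (adiabatic): W = (P₁V₁ − P₂V₂)/(γ−1) = (12157 − 6393)/0.667 = 8646 J.
W_total = 5663 + 8646 = 14309 J.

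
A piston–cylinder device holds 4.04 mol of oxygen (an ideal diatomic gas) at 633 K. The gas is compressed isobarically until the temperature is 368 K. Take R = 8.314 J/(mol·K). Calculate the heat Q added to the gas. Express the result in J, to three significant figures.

Isobaric: W = nRΔT = (4.04)(8.314)(-265) = -8901 J.
ΔU = nCᵥΔT with Cᵥ = 5R/2: ΔU = (4.04)(20.79)(-265) = -22252 J.
Q = ΔU + W = -22252 − 8901 = -31153 J.

Q ≈ -31200 J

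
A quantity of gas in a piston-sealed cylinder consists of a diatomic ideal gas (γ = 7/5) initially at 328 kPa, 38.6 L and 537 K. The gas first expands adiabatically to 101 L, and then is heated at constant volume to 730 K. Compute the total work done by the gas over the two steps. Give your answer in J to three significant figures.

W_total ≈ 10100 J

Step 1 (adiabatic): W = (P₁V₁ − P₂V₂)/(γ−1) = (12661 − 8617)/0.4 = 10109 J.
Step 2 (isochoric): W = 0 (constant volume).
W_total = 10109 + 0 = 10109 J.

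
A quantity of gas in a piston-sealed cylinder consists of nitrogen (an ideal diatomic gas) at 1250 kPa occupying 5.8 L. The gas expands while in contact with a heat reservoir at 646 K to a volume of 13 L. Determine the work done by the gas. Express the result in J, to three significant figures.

Isothermal: W = nRT ln(V₂/V₁) = P₁V₁ ln(V₂/V₁).
P₁V₁ = (1250 kPa)(5.8 L) = 7250 J.
W = 7250 × ln(13/5.8) = 7250 × 0.8071
W_by_gas = 5851 J.

W ≈ 5850 J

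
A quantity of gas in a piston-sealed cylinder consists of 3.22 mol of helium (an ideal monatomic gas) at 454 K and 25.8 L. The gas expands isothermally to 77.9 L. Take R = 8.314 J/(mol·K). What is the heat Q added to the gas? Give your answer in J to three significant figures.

Q ≈ 13400 J

Isothermal ⇒ ΔU = 0, so Q = W = nRT ln(V₂/V₁).
Q = (3.22)(8.314)(454) ln(77.9/25.8) = 12154 × 1.105 = 13431 J.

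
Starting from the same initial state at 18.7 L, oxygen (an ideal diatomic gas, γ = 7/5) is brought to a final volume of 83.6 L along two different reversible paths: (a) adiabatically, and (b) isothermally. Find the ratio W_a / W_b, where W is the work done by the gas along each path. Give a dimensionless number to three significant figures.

W_a / W_b ≈ 0.752

Path (a) adiabatic: W = P₁V₁(1 − (V₁/V₂)^(γ−1))/(γ−1) → W_a/(P₁V₁) = 1.127.
Path (b) isothermal: W = P₁V₁ ln(V₂/V₁) → W_b/(P₁V₁) = 1.498.
W_a / W_b = 1.127 / 1.498 = 0.7523.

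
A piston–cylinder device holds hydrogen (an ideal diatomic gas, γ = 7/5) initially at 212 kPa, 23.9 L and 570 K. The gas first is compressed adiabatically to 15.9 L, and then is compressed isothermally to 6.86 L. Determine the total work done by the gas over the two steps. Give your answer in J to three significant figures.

Step 1 (adiabatic): W = (P₁V₁ − P₂V₂)/(γ−1) = (5067 − 5964)/0.4 = -2243 J.
After step 1: P = 375.1 kPa, V = 15.9 L, T = 670.9 K.
Step 2 (isothermal): W = P₁V₁ ln(V₂/V₁) = (5964) ln(6.86/15.9) = -5013 J.
W_total = -2243 − 5013 = -7256 J.

W_total ≈ -7260 J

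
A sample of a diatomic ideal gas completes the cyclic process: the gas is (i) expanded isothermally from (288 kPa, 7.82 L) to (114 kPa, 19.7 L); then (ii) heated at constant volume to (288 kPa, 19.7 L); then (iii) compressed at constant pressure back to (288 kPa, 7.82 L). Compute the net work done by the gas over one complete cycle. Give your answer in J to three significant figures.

W_net ≈ -1340 J

Leg (i): W = PᵢVᵢ ln(V_f/Vᵢ) = (2252) ln(19.7/7.82) = 2081 J.
Leg (ii): W = 0.
Leg (iii): W = PΔV = (288)(7.82 − 19.7) = -3421 J.
W_net = 2081 − 3421 = -1341 J.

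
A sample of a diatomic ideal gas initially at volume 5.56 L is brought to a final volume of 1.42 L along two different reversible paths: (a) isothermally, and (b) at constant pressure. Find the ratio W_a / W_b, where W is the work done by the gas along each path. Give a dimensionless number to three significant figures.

W_a / W_b ≈ 1.83

Path (a) isothermal: W = P₁V₁ ln(V₂/V₁) → W_a/(P₁V₁) = -1.365.
Path (b) isobaric: W = P₁(V₂ − V₁) → W_b/(P₁V₁) = -0.7446.
W_a / W_b = -1.365 / -0.7446 = 1.833.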